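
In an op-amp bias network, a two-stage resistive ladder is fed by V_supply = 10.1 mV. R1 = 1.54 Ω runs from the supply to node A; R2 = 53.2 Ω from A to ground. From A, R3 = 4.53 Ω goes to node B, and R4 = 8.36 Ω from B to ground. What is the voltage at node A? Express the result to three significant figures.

V_A ≈ 8.79 mV

The second stage (R3 + R4 = 12.89 Ω) loads node A in parallel with R2.
R2 ‖ (R3+R4) = 10.38 Ω.
So V_A = 10.1 × 0.8708 = 8.795 mV.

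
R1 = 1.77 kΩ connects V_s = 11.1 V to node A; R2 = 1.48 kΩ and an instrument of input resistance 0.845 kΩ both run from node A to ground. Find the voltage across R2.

V_out ≈ 2.59 V

R2 ‖ R_L = (1.48 × 0.845)/(1.48 + 0.845) = 0.5379 kΩ.
Now apply the divider: V_out = 11.1 × 0.2331 = 2.587 V.
(Unloaded it would be 5.05 V; the load pulls it down.)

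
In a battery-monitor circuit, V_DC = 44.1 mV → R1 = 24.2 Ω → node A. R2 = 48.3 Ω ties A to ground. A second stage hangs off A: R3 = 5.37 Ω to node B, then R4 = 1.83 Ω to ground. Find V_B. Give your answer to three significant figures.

Looking into the second stage from A: R3 + R4 = 7.200 Ω appears in parallel with R2.
Effective lower resistance at A: R2 ‖ 7.200 = 6.266 Ω.
V_A = 44.1 × 6.266/(24.2 + 6.266) = 9.070 mV.
Then the unloaded second divider: V_B = V_A × R4/(R3+R4) = 9.070 × 0.2542 = 2.305 mV.

V_B ≈ 2.31 mV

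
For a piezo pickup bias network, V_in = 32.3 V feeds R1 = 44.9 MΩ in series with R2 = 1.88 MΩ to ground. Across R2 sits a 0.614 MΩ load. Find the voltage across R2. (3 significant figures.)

V_out ≈ 0.330 V

R2 ‖ R_L = (1.88 × 0.614)/(1.88 + 0.614) = 0.4628 MΩ.
Voltage divider with the loaded lower leg: V_out = 32.3 × 0.4628/(44.9 + 0.4628) = 32.3 × 0.01020 = 0.3296 V.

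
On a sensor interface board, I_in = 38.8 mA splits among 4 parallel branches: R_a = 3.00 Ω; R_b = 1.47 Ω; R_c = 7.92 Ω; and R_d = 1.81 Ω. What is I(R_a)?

Total conductance ΣG = 1/3.00 + 1/1.47 + 1/7.92 + 1/1.81 = 1.692 (units of 1/Ω).
R_a takes the fraction G_k/ΣG = 0.3333/1.692 = 0.1970, so I = 38.8 × 0.1970 = 7.642 mA.

I ≈ 7.64 mA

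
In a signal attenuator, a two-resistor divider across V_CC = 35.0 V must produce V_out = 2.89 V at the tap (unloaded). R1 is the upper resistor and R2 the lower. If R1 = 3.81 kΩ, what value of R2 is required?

R2 ≈ 0.343 kΩ

Required fraction k = V_out/V_CC = 0.08257.
So R2 = R1 · V_out/(V_CC − V_out) = 3.81 × 2.89/(35.0 − 2.89) = 3.81 × 0.09000 = 0.3429 kΩ.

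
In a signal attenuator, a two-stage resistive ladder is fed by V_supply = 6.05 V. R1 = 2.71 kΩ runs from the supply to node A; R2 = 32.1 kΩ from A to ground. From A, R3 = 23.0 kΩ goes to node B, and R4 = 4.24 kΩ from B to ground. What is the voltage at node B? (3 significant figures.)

Looking into the second stage from A: R3 + R4 = 27.24 kΩ appears in parallel with R2.
Effective lower resistance at A: R2 ‖ 27.24 = 14.74 kΩ.
First divider: V_A = V_supply · 14.74/(2.71 + 14.74) = 5.110 V.
V_B = V_A × 0.1557 = 0.7954 V.

V_B ≈ 0.795 V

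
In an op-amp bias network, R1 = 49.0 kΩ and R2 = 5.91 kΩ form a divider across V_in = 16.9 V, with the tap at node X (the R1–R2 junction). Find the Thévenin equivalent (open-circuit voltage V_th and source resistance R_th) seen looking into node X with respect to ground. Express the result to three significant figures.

V_th is the unloaded tap voltage: V_in · R2/(R1+R2) = 16.9 × 0.1076 = 1.819 V.
Looking into X with the source shorted: R_th = R1·R2/(R1+R2) = 49.00 × 5.91/54.91 = 5.274 kΩ.

V_th ≈ 1.82 V, R_th ≈ 5.27 kΩ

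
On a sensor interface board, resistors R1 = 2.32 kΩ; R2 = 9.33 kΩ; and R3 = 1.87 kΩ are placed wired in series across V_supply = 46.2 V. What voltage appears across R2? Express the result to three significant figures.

Series total: ΣR = 2.32 + 9.33 + 1.87 = 13.52 kΩ.
Voltage divider: V = V_supply · (9.330 / 13.52) = 46.2 × 0.6901 = 31.88 V.

V ≈ 31.9 V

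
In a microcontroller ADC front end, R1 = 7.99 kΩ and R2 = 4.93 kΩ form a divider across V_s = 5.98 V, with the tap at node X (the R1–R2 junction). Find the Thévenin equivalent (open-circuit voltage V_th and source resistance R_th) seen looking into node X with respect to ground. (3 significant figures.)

Open-circuit (no load on X): V_th = V_s · R2/(R1 + R2) = 5.98 × 4.93/(7.990 + 4.93) = 2.282 V.
Zeroing V_s shorts the top of R1 to ground, so R_th = R1 ‖ R2 = 3.049 kΩ.

V_th ≈ 2.28 V, R_th ≈ 3.05 kΩ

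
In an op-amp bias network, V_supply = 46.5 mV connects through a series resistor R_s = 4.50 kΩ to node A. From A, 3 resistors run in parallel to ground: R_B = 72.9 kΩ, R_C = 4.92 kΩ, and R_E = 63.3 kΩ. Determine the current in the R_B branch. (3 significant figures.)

I ≈ 0.312 µA

Combine the parallel branches: R_p = (1/72.9 + 1/4.92 + 1/63.3)⁻¹ = 4.296 kΩ.
Node voltage V_A = V_supply · R_p/(R_s + R_p) = 46.5 × 0.4884 = 22.71 mV.
I(R_B) = V_A / R_B = 22.71/72.9 = 0.3115 µA.
(Check via current divider: I_total = 5.286 µA; share G_k/ΣG = 0.05893 → same result.)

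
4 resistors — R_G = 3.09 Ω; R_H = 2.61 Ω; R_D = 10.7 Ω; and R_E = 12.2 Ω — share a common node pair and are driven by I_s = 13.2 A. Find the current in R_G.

I ≈ 4.84 A

Total conductance ΣG = 1/3.09 + 1/2.61 + 1/10.7 + 1/12.2 = 0.8822 (units of 1/Ω).
Current divider: I(R_G) = I_s · G_k/ΣG = 13.2 × (0.3236/0.8822) = 13.2 × 0.3668 = 4.842 A.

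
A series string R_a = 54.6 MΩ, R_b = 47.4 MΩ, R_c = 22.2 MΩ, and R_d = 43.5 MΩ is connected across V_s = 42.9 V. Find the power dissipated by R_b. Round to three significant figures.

P ≈ 3.10 µW

Series current I = V_s/ΣR = 42.9/167.7 = 0.2558 µA.
P(R_b) = I²·R_b = (0.2558)² × 47.4 = 3.102 µW.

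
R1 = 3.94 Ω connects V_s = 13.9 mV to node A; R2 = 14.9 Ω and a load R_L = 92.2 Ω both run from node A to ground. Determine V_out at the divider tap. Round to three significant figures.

The load sits in parallel with R2, giving an effective lower resistance R2' = R2·R_L/(R2+R_L) = 12.83 Ω.
Then V_out = V_s · R2'/(R1 + R2') = 13.9 × 12.83/16.77 = 10.63 mV.
(Unloaded it would be 11.0 mV; the load pulls it down.)

V_out ≈ 10.6 mV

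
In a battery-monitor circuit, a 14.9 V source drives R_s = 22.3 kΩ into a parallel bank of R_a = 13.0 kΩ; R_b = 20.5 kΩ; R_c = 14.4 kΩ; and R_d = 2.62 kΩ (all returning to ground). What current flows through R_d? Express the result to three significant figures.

Equivalent of the parallel group: R_p = 1.734 kΩ.
V_A by voltage divider: V_A = 14.9 × 1.734/(22.3 + 1.734) = 1.075 V.
I(R_d) = V_A / R_d = 1.075/2.62 = 0.4102 mA.

I ≈ 0.410 mA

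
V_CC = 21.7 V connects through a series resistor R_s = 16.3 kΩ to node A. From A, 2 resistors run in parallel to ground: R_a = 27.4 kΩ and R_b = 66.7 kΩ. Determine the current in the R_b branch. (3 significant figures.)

I ≈ 0.177 mA

Parallel bank: R_p = 1/(1/27.4 + 1/66.7) = 19.42 kΩ.
V_A = 21.7 × 19.42/35.72 = 11.80 V.
Branch current I = V_A/R_b = 11.80/66.7 = 0.1769 mA.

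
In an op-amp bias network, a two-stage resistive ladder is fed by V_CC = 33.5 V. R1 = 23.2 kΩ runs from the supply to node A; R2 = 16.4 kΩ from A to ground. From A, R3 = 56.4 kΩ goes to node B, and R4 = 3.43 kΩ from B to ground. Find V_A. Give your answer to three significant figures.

V_A ≈ 12.0 V

Looking into the second stage from A: R3 + R4 = 59.83 kΩ appears in parallel with R2.
Effective lower resistance at A: R2 ‖ 59.83 = 12.87 kΩ.
V_A = 33.5 × 12.87/(23.2 + 12.87) = 11.95 V.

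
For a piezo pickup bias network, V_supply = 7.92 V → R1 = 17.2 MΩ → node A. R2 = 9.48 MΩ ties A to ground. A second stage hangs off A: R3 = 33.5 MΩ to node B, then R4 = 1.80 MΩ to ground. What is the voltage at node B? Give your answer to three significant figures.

V_B ≈ 0.122 V

The second stage (R3 + R4 = 35.30 MΩ) loads node A in parallel with R2.
R2 ‖ (R3+R4) = 7.473 MΩ.
First divider: V_A = V_supply · 7.473/(17.2 + 7.473) = 2.399 V.
Then the unloaded second divider: V_B = V_A × R4/(R3+R4) = 2.399 × 0.05099 = 0.1223 V.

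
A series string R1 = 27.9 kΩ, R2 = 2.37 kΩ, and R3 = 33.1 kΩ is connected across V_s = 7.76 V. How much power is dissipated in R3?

The common current is I = 7.76/63.37 = 0.1225 mA.
V(R3) = I·R = 4.053 V; P = V·I = 4.053 × 0.1225 = 0.4963 mW.

P ≈ 0.496 mW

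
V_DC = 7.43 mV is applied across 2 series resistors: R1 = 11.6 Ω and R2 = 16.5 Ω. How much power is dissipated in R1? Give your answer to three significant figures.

P ≈ 0.811 µW

The common current is I = 7.43/28.10 = 0.2644 mA.
V(R1) = I·R = 3.067 mV; P = V·I = 3.067 × 0.2644 = 0.8110 µW.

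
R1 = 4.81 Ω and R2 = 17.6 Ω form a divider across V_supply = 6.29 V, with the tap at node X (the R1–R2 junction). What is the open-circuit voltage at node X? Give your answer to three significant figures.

V_th ≈ 4.94 V

With X open, the divider is unloaded: V_th = 6.29 × 17.6/22.41 = 4.940 V.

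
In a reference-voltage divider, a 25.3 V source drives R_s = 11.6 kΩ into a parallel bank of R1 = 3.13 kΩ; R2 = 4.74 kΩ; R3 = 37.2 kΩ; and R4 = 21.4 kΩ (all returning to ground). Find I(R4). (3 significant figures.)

Parallel bank: R_p = 1/(1/3.13 + 1/4.74 + 1/37.2 + 1/21.4) = 1.655 kΩ.
Node voltage V_A = V_DC · R_p/(R_s + R_p) = 25.3 × 0.1249 = 3.160 V.
Branch current I = V_A/R4 = 3.160/21.4 = 0.1476 mA.

I ≈ 0.148 mA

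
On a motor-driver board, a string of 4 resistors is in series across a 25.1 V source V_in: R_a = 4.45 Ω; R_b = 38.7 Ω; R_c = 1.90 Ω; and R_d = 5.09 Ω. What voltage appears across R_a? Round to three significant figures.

V ≈ 2.23 V

Total series resistance ΣR = 4.45 + 38.7 + 1.90 + 5.09 = 50.14 Ω.
V = V_in · R/ΣR = 25.1 × 0.08875 = 2.228 V.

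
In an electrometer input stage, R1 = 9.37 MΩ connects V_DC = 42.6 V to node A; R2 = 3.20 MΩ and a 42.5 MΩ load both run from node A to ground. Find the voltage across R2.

V_out ≈ 10.3 V

R2 ‖ R_L = (3.20 × 42.5)/(3.20 + 42.5) = 2.976 MΩ.
Now apply the divider: V_out = 42.6 × 0.2410 = 10.27 V.
(Unloaded it would be 10.8 V; the load pulls it down.)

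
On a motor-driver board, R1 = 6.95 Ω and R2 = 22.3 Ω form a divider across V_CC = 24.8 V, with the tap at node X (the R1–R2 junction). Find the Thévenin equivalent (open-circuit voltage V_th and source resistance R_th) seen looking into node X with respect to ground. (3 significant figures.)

V_th ≈ 18.9 V, R_th ≈ 5.30 Ω

With X open, the divider is unloaded: V_th = 24.8 × 22.3/29.25 = 18.91 V.
With V_CC suppressed (replaced by a short), R_th = R1 ‖ R2 = (6.950 × 22.3)/(6.950 + 22.3) = 5.299 Ω.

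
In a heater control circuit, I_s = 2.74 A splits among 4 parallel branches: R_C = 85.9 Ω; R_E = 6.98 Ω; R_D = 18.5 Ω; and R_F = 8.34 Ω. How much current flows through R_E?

I ≈ 1.19 A

Conductances: ΣG = 1/85.9 + 1/6.98 + 1/18.5 + 1/8.34 = 0.3289 (1/Ω).
By the current-divider rule, I = I_s · G_k/ΣG = 2.74 × 0.4356 = 1.194 A.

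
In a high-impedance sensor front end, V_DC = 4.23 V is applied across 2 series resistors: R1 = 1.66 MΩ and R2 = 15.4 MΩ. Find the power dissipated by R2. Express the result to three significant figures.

Series current I = V_DC/ΣR = 4.23/17.06 = 0.2479 µA.
P(R2) = I²·R2 = (0.2479)² × 15.4 = 0.9468 µW.

P ≈ 0.947 µW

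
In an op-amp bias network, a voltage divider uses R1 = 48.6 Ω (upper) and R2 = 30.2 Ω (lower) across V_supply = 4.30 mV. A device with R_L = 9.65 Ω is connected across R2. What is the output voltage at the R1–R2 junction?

The load sits in parallel with R2, giving an effective lower resistance R2' = R2·R_L/(R2+R_L) = 7.313 Ω.
Then V_out = V_supply · R2'/(R1 + R2') = 4.30 × 7.313/55.91 = 0.5624 mV.

V_out ≈ 0.562 mV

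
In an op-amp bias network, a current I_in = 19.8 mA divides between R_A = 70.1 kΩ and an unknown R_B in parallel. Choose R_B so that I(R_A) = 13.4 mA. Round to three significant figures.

R_B ≈ 147 kΩ

Two-branch current divider: I_A = I_in · R_B/(R_A + R_B).
13.4/19.8 = R_B/(R_A + R_B) → R_B = R_A · (0.6768)/(1 − 0.6768) = 70.1 × 2.094 = 146.8 kΩ.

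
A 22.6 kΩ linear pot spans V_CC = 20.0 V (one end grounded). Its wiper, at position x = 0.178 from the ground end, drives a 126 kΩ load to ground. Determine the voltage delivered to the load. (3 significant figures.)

Lower segment x·R_p = 4.023 kΩ; upper segment (1−x)·R_p = 18.58 kΩ.
R_L loads the lower segment: effective lower R = 3.898 kΩ.
V_out = 20.0 × 3.898/(18.58 + 3.898) = 3.469 V.

V_out ≈ 3.47 V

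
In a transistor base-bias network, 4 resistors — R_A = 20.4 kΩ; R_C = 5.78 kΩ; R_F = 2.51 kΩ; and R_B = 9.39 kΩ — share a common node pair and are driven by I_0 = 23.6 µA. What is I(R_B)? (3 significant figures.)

Conductances: ΣG = 1/20.4 + 1/5.78 + 1/2.51 + 1/9.39 = 0.7269 (1/kΩ).
By the current-divider rule, I = I_0 · G_k/ΣG = 23.6 × 0.1465 = 3.457 µA.

I ≈ 3.46 µA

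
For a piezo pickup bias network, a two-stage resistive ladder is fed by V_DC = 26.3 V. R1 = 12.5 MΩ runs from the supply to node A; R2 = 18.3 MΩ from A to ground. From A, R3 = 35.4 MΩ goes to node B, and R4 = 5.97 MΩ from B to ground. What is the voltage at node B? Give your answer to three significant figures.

The second stage (R3 + R4 = 41.37 MΩ) loads node A in parallel with R2.
Effective lower resistance at A: R2 ‖ 41.37 = 12.69 MΩ.
V_A = 26.3 × 12.69/(12.5 + 12.69) = 13.25 V.
V_B = V_A × 0.1443 = 1.912 V.

V_B ≈ 1.91 V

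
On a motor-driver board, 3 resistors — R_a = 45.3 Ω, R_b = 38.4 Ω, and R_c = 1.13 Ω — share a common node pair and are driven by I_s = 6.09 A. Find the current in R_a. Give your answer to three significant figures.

I ≈ 0.144 A

Conductances: ΣG = 1/45.3 + 1/38.4 + 1/1.13 = 0.9331 (1/Ω).
R_a takes the fraction G_k/ΣG = 0.02208/0.9331 = 0.02366, so I = 6.09 × 0.02366 = 0.1441 A.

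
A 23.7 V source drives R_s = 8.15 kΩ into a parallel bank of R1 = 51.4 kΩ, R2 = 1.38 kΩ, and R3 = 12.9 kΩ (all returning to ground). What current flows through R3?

Combine the parallel branches: R_p = (1/51.4 + 1/1.38 + 1/12.9)⁻¹ = 1.217 kΩ.
V_A by voltage divider: V_A = 23.7 × 1.217/(8.15 + 1.217) = 3.079 V.
Branch current I = V_A/R3 = 3.079/12.9 = 0.2387 mA.

I ≈ 0.239 mA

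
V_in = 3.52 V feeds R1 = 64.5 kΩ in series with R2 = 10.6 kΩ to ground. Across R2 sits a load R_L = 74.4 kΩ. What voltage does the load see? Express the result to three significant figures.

R2 ‖ R_L = (10.6 × 74.4)/(10.6 + 74.4) = 9.278 kΩ.
Voltage divider with the loaded lower leg: V_out = 3.52 × 9.278/(64.5 + 9.278) = 3.52 × 0.1258 = 0.4427 V.

V_out ≈ 0.443 V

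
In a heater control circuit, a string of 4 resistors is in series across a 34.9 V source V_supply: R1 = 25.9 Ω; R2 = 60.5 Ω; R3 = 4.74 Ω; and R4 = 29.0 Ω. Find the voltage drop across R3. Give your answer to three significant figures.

Series total: ΣR = 25.9 + 60.5 + 4.74 + 29.0 = 120.1 Ω.
By the voltage-divider rule, V = 34.9 × 4.740/120.1 = 1.377 V.

V ≈ 1.38 V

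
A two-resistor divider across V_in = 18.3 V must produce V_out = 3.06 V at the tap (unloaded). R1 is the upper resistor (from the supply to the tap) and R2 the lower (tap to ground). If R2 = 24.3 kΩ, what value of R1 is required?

V_out/V_in = R2/(R1+R2) = 0.1672.
Rearranging, R1 = R2·(1−k)/k = 24.3 × 4.980 = 121.0 kΩ.

R1 ≈ 121 kΩ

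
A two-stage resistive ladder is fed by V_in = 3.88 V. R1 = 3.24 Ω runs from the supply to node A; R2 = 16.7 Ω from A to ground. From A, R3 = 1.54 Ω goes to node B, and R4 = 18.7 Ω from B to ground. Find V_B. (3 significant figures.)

Node A sees R2 in parallel with the series input of stage 2, R3 + R4 = 20.24 Ω.
R2 ‖ (R3+R4) = 9.150 Ω.
So V_A = 3.88 × 0.7385 = 2.865 V.
V_B = V_A × 0.9239 = 2.647 V.

V_B ≈ 2.65 V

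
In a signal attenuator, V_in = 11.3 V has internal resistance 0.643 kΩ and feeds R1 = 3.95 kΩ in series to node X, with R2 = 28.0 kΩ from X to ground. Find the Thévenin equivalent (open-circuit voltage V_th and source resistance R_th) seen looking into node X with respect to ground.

V_th ≈ 9.71 V, R_th ≈ 3.95 kΩ

R1' = 0.643 + 3.95 = 4.593 kΩ (source resistance + R1).
V_th is the unloaded tap voltage: V_in · R2/(R1'+R2) = 11.3 × 0.8591 = 9.708 V.
Looking into X with the source shorted: R_th = R1'·R2/(R1'+R2) = 4.593 × 28.0/32.59 = 3.946 kΩ.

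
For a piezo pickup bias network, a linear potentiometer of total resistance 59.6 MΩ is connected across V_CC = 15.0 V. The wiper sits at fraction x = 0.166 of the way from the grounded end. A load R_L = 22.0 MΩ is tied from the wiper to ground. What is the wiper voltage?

V_out ≈ 1.81 V

The pot divides into 49.71 MΩ above the wiper and 9.894 MΩ below.
(x·R_p) ‖ R_L = 6.825 MΩ.
V_out = 15.0 × 6.825/(49.71 + 6.825) = 1.811 V.
(Unloaded: V_out = x·V_CC = 2.49 V.)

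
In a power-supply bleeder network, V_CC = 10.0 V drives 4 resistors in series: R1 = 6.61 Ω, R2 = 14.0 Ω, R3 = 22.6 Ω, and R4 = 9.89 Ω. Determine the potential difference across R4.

V ≈ 1.86 V

Series total: ΣR = 6.61 + 14.0 + 22.6 + 9.89 = 53.10 Ω.
V = V_CC · R/ΣR = 10.0 × 0.1863 = 1.863 V.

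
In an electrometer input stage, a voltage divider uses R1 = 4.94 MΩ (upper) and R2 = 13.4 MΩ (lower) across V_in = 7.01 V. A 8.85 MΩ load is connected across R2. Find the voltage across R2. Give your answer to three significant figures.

V_out ≈ 3.64 V

First combine the lower leg with the load: R2 ‖ R_L = 5.330 MΩ.
Voltage divider with the loaded lower leg: V_out = 7.01 × 5.330/(4.94 + 5.330) = 7.01 × 0.5190 = 3.638 V.
(Unloaded it would be 5.12 V; the load pulls it down.)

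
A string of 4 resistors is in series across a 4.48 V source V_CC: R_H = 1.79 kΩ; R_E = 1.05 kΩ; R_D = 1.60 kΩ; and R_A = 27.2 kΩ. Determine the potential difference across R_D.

Total series resistance ΣR = 1.79 + 1.05 + 1.60 + 27.2 = 31.64 kΩ.
V = V_CC · R/ΣR = 4.48 × 0.05057 = 0.2265 V.

V ≈ 0.227 V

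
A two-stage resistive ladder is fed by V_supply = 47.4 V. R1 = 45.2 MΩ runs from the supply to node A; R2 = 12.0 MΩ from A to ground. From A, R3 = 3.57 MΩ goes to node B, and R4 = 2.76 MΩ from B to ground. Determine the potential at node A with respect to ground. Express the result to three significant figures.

Node A sees R2 in parallel with the series input of stage 2, R3 + R4 = 6.330 MΩ.
R2 ‖ (R3+R4) = 4.144 MΩ.
V_A = 47.4 × 4.144/(45.2 + 4.144) = 3.981 V.

V_A ≈ 3.98 V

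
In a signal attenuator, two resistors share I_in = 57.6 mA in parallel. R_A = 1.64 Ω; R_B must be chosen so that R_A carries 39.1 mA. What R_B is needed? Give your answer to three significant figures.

The fraction through R_A equals R_B/(R_A+R_B).
With f = 0.6788, R_B = R_A · f/(1−f) = 1.64 × 2.114 = 3.466 Ω.

R_B ≈ 3.47 Ω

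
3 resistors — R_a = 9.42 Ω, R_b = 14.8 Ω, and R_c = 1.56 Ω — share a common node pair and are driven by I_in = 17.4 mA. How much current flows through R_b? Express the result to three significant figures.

I ≈ 1.44 mA

Total conductance ΣG = 1/9.42 + 1/14.8 + 1/1.56 = 0.8148 (units of 1/Ω).
R_b takes the fraction G_k/ΣG = 0.06757/0.8148 = 0.08293, so I = 17.4 × 0.08293 = 1.443 mA.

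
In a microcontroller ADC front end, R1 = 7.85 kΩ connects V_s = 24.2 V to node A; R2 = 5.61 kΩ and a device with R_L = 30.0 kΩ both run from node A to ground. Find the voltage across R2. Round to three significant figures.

V_out ≈ 9.09 V

First combine the lower leg with the load: R2 ‖ R_L = 4.726 kΩ.
Now apply the divider: V_out = 24.2 × 0.3758 = 9.094 V.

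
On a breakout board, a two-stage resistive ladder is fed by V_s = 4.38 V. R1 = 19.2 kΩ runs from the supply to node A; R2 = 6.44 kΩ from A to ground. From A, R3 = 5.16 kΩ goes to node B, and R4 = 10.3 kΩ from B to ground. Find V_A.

The second stage (R3 + R4 = 15.46 kΩ) loads node A in parallel with R2.
Effective lower resistance at A: R2 ‖ 15.46 = 4.546 kΩ.
V_A = 4.38 × 4.546/(19.2 + 4.546) = 0.8386 V.

V_A ≈ 0.839 V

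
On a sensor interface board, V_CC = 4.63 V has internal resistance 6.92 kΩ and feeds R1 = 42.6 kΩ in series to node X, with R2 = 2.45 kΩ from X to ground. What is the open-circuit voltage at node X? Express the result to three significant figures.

R1' = 6.92 + 42.6 = 49.52 kΩ (source resistance + R1).
Open-circuit (no load on X): V_th = V_CC · R2/(R1' + R2) = 4.63 × 2.45/(49.52 + 2.45) = 0.2183 V.

V_th ≈ 0.218 V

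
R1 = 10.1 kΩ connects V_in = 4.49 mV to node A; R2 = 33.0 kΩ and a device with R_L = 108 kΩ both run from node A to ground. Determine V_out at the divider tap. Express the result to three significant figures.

The load sits in parallel with R2, giving an effective lower resistance R2' = R2·R_L/(R2+R_L) = 25.28 kΩ.
Voltage divider with the loaded lower leg: V_out = 4.49 × 25.28/(10.1 + 25.28) = 4.49 × 0.7145 = 3.208 mV.

V_out ≈ 3.21 mV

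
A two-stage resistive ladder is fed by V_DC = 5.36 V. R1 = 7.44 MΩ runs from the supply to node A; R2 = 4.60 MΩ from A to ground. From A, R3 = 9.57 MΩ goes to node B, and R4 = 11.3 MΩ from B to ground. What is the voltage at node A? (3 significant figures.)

V_A ≈ 1.80 V

Node A sees R2 in parallel with the series input of stage 2, R3 + R4 = 20.87 MΩ.
R2 ‖ (R3+R4) = 3.769 MΩ.
V_A = 5.36 × 3.769/(7.44 + 3.769) = 1.802 V.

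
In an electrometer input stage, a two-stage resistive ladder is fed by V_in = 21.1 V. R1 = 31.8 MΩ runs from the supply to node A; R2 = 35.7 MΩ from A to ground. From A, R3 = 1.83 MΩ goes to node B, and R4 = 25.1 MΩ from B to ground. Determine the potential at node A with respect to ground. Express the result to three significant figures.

Node A sees R2 in parallel with the series input of stage 2, R3 + R4 = 26.93 MΩ.
R2 ‖ (R3+R4) = 15.35 MΩ.
So V_A = 21.1 × 0.3256 = 6.869 V.

V_A ≈ 6.87 V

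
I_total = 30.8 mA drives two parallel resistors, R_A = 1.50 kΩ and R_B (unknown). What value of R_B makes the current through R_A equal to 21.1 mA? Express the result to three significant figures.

In a two-way split, I_A/I_total = R_B/(R_A + R_B).
21.1/30.8 = R_B/(R_A + R_B) → R_B = R_A · (0.6851)/(1 − 0.6851) = 1.50 × 2.175 = 3.263 kΩ.

R_B ≈ 3.26 kΩ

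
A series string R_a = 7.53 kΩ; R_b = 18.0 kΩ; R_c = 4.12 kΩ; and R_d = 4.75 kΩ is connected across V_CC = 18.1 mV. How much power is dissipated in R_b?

P ≈ 4.98 nW

The common current is I = 18.1/34.40 = 0.5262 µA.
P = I²R = 0.2768 × 18.0 = 4.983 nW.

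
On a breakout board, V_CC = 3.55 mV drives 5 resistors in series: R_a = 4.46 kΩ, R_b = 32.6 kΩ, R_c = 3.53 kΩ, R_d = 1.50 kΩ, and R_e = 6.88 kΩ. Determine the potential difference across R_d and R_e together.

V ≈ 0.607 mV

Series total: ΣR = 4.46 + 32.6 + 3.53 + 1.50 + 6.88 = 48.97 kΩ.
R_{R_d..R_e} = 1.50 + 6.88 = 8.380 kΩ.
By the voltage-divider rule, V = 3.55 × 8.380/48.97 = 0.6075 mV.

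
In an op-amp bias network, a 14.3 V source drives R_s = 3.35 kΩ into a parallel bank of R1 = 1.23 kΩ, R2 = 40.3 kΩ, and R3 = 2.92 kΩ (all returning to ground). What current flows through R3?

Combine the parallel branches: R_p = (1/1.23 + 1/40.3 + 1/2.92)⁻¹ = 0.8473 kΩ.
Node voltage V_A = V_supply · R_p/(R_s + R_p) = 14.3 × 0.2019 = 2.887 V.
Branch current I = V_A/R3 = 2.887/2.92 = 0.9886 mA.

I ≈ 0.989 mA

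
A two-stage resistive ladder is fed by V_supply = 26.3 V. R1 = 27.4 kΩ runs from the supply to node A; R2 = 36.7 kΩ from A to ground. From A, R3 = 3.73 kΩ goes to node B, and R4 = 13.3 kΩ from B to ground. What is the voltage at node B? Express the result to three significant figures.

V_B ≈ 6.12 V

The second stage (R3 + R4 = 17.03 kΩ) loads node A in parallel with R2.
Effective lower resistance at A: R2 ‖ 17.03 = 11.63 kΩ.
V_A = 26.3 × 11.63/(27.4 + 11.63) = 7.838 V.
V_B = V_A × 0.7810 = 6.121 V.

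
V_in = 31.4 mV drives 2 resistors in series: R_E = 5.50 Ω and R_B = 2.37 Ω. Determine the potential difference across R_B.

V ≈ 9.46 mV

ΣR = 5.50 + 2.37 = 7.870 Ω.
V = V_in · R/ΣR = 31.4 × 0.3011 = 9.456 mV.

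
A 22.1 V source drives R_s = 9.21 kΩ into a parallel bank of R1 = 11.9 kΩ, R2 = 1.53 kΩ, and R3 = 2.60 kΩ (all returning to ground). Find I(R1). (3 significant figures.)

Equivalent of the parallel group: R_p = 0.8911 kΩ.
V_A by voltage divider: V_A = 22.1 × 0.8911/(9.21 + 0.8911) = 1.950 V.
I(R1) = V_A / R1 = 1.950/11.9 = 0.1638 mA.

I ≈ 0.164 mA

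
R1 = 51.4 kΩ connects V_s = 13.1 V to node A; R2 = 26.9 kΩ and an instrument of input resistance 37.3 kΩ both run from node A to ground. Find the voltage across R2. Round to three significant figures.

The load sits in parallel with R2, giving an effective lower resistance R2' = R2·R_L/(R2+R_L) = 15.63 kΩ.
Voltage divider with the loaded lower leg: V_out = 13.1 × 15.63/(51.4 + 15.63) = 13.1 × 0.2332 = 3.054 V.

V_out ≈ 3.05 V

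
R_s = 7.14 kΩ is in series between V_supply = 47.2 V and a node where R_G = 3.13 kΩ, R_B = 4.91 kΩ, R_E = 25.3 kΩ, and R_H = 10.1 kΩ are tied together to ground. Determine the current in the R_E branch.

Parallel bank: R_p = 1/(1/3.13 + 1/4.91 + 1/25.3 + 1/10.1) = 1.511 kΩ.
V_A by voltage divider: V_A = 47.2 × 1.511/(7.14 + 1.511) = 8.245 V.
I(R_E) = V_A / R_E = 8.245/25.3 = 0.3259 mA.

I ≈ 0.326 mA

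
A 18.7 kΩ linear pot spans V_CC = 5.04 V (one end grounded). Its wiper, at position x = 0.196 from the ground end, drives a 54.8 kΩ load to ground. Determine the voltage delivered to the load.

V_out ≈ 0.937 V

Lower segment x·R_p = 3.665 kΩ; upper segment (1−x)·R_p = 15.03 kΩ.
R_L loads the lower segment: effective lower R = 3.435 kΩ.
Then V_out = V_CC · 3.435/(15.03 + 3.435) = 0.9374 V.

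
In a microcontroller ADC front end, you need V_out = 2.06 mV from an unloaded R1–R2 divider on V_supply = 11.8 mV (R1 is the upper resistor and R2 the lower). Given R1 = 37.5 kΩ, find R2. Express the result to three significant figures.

R2 ≈ 7.93 kΩ

The divider ratio is R2/(R1+R2) = 2.06/11.8 = 0.1746.
Rearranging, R2 = R1·k/(1−k) = 37.5 × 0.2115 = 7.931 kΩ.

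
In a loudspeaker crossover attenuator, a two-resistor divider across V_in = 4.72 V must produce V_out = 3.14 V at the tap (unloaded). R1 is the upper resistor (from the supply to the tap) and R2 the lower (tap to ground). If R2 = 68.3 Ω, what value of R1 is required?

Required fraction k = V_out/V_in = 0.6653.
So R1 = R2 · (V_in/V_out − 1) = 68.3 × (4.72/3.14 − 1) = 68.3 × 0.5032 = 34.37 Ω.

R1 ≈ 34.4 Ω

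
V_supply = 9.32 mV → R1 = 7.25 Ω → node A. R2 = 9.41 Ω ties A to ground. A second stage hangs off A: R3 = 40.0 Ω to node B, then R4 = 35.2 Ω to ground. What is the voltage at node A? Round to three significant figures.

V_A ≈ 4.99 mV

The second stage (R3 + R4 = 75.20 Ω) loads node A in parallel with R2.
R2 ‖ (R3+R4) = 8.363 Ω.
First divider: V_A = V_supply · 8.363/(7.25 + 8.363) = 4.992 mV.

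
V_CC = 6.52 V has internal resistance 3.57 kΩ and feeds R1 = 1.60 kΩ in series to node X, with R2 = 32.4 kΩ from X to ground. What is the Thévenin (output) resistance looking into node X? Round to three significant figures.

R1' = 3.57 + 1.60 = 5.170 kΩ (source resistance + R1).
With V_CC suppressed (replaced by a short), R_th = R1' ‖ R2 = (5.170 × 32.4)/(5.170 + 32.4) = 4.459 kΩ.

R_th ≈ 4.46 kΩ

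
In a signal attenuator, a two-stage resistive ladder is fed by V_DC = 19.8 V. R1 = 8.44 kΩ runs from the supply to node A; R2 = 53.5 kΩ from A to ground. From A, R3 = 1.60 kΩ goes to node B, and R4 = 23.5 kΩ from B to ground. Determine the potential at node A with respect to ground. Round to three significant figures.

The second stage (R3 + R4 = 25.10 kΩ) loads node A in parallel with R2.
Effective lower resistance at A: R2 ‖ 25.10 = 17.08 kΩ.
So V_A = 19.8 × 0.6693 = 13.25 V.

V_A ≈ 13.3 V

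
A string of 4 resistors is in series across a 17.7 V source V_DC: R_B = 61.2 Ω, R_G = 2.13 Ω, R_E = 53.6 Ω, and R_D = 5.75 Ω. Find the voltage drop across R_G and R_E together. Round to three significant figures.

V ≈ 8.04 V

ΣR = 61.2 + 2.13 + 53.6 + 5.75 = 122.7 Ω.
R_{R_G..R_E} = 2.13 + 53.6 = 55.73 Ω.
By the voltage-divider rule, V = 17.7 × 55.73/122.7 = 8.041 V.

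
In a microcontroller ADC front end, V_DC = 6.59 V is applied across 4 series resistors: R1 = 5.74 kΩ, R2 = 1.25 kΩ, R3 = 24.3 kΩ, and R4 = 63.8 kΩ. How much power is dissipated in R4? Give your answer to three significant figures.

P ≈ 0.306 mW

The common current is I = 6.59/95.09 = 0.06930 mA.
V(R4) = I·R = 4.422 V; P = V·I = 4.422 × 0.06930 = 0.3064 mW.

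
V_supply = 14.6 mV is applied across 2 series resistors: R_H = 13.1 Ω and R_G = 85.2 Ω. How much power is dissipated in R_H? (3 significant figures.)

P ≈ 0.289 µW

Series current I = V_supply/ΣR = 14.6/98.30 = 0.1485 mA.
P(R_H) = I²·R_H = (0.1485)² × 13.1 = 0.2890 µW.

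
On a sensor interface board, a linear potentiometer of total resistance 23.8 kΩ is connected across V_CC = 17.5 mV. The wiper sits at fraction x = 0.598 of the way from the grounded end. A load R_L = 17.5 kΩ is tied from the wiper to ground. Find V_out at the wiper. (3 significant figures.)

V_out ≈ 7.89 mV

Lower segment x·R_p = 14.23 kΩ; upper segment (1−x)·R_p = 9.568 kΩ.
Lower segment in parallel with the load: 14.23 ‖ 17.5 = 7.849 kΩ.
Loaded-divider output: V_out = 17.5 × 0.4507 = 7.887 mV.
(Unloaded: V_out = x·V_CC = 10.5 mV.)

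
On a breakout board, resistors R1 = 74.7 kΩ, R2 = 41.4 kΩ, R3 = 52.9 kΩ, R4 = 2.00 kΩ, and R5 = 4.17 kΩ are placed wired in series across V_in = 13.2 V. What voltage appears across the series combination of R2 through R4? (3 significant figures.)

Total series resistance ΣR = 74.7 + 41.4 + 52.9 + 2.00 + 4.17 = 175.2 kΩ.
R_{R2..R4} = 41.4 + 52.9 + 2.00 = 96.30 kΩ.
V = V_in · R/ΣR = 13.2 × 0.5498 = 7.257 V.

V ≈ 7.26 V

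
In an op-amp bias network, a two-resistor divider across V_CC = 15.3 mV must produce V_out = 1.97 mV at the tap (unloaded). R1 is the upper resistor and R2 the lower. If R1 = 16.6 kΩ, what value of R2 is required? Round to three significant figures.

Required fraction k = V_out/V_CC = 0.1288.
So R2 = R1 · V_out/(V_CC − V_out) = 16.6 × 1.97/(15.3 − 1.97) = 16.6 × 0.1478 = 2.453 kΩ.

R2 ≈ 2.45 kΩ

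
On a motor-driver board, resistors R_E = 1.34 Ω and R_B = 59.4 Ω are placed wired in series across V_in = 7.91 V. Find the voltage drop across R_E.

V ≈ 0.175 V

Series total: ΣR = 1.34 + 59.4 = 60.74 Ω.
Voltage divider: V = V_in · (1.340 / 60.74) = 7.91 × 0.02206 = 0.1745 V.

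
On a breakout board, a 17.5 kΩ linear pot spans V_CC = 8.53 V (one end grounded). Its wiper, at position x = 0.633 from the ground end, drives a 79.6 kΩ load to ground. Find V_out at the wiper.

Split the track: R_lower = x·R_p = 11.08 kΩ, R_upper = (1−x)·R_p = 6.422 kΩ.
R_L loads the lower segment: effective lower R = 9.724 kΩ.
Loaded-divider output: V_out = 8.53 × 0.6022 = 5.137 V.

V_out ≈ 5.14 V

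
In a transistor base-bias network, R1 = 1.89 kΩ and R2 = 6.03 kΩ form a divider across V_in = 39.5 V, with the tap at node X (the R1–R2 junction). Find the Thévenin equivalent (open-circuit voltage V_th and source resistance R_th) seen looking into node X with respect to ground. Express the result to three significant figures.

Open-circuit (no load on X): V_th = V_in · R2/(R1 + R2) = 39.5 × 6.03/(1.890 + 6.03) = 30.07 V.
Looking into X with the source shorted: R_th = R1·R2/(R1+R2) = 1.890 × 6.03/7.920 = 1.439 kΩ.

V_th ≈ 30.1 V, R_th ≈ 1.44 kΩ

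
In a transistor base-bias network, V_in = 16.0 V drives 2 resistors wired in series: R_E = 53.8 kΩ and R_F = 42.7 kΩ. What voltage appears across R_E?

V ≈ 8.92 V

ΣR = 53.8 + 42.7 = 96.50 kΩ.
Voltage divider: V = V_in · (53.80 / 96.50) = 16.0 × 0.5575 = 8.920 V.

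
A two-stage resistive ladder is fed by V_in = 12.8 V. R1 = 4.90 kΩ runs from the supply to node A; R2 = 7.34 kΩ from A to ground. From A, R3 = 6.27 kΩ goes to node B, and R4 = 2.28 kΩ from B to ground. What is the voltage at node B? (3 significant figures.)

The second stage (R3 + R4 = 8.550 kΩ) loads node A in parallel with R2.
Effective lower resistance at A: R2 ‖ 8.550 = 3.949 kΩ.
So V_A = 12.8 × 0.4463 = 5.713 V.
V_B = V_A × 0.2667 = 1.523 V.

V_B ≈ 1.52 V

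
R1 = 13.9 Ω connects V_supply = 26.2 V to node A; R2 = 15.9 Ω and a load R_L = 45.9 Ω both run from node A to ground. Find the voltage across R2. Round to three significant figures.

R2 ‖ R_L = (15.9 × 45.9)/(15.9 + 45.9) = 11.81 Ω.
Now apply the divider: V_out = 26.2 × 0.4593 = 12.03 V.

V_out ≈ 12.0 V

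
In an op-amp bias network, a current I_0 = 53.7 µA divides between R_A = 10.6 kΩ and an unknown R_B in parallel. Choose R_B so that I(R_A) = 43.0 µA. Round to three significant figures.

Two-branch current divider: I_A = I_0 · R_B/(R_A + R_B).
With f = 0.8007, R_B = R_A · f/(1−f) = 10.6 × 4.019 = 42.60 kΩ.

R_B ≈ 42.6 kΩ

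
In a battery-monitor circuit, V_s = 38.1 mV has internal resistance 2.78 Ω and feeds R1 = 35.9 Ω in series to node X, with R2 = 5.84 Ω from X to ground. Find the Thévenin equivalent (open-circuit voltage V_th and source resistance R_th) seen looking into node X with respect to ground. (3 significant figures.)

V_th ≈ 5.00 mV, R_th ≈ 5.07 Ω

R1' = 2.78 + 35.9 = 38.68 Ω (source resistance + R1).
With X open, the divider is unloaded: V_th = 38.1 × 5.84/44.52 = 4.998 mV.
Zeroing V_s shorts the top of R1' to ground, so R_th = R1' ‖ R2 = 5.074 Ω.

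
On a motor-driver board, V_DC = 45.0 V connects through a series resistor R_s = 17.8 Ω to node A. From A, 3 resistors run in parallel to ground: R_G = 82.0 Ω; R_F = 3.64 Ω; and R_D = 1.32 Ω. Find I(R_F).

I ≈ 0.631 A

Parallel bank: R_p = 1/(1/82.0 + 1/3.64 + 1/1.32) = 0.9574 Ω.
V_A by voltage divider: V_A = 45.0 × 0.9574/(17.8 + 0.9574) = 2.297 V.
Branch current I = V_A/R_F = 2.297/3.64 = 0.6310 A.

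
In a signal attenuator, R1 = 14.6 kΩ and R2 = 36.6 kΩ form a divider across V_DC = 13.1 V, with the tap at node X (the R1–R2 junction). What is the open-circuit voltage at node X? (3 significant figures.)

V_th ≈ 9.36 V

With X open, the divider is unloaded: V_th = 13.1 × 36.6/51.20 = 9.364 V.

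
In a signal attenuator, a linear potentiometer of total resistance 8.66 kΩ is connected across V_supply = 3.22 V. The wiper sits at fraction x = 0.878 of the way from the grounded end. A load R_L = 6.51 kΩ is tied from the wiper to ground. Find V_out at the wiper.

Lower segment x·R_p = 7.603 kΩ; upper segment (1−x)·R_p = 1.057 kΩ.
Lower segment in parallel with the load: 7.603 ‖ 6.51 = 3.507 kΩ.
V_out = 3.22 × 3.507/(1.057 + 3.507) = 2.475 V.

V_out ≈ 2.47 V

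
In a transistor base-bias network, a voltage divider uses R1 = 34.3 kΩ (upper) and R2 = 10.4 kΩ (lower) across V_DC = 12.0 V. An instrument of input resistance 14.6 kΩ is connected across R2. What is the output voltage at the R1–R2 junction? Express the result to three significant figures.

V_out ≈ 1.81 V

The load sits in parallel with R2, giving an effective lower resistance R2' = R2·R_L/(R2+R_L) = 6.074 kΩ.
Then V_out = V_DC · R2'/(R1 + R2') = 12.0 × 6.074/40.37 = 1.805 V.
(Unloaded it would be 2.79 V; the load pulls it down.)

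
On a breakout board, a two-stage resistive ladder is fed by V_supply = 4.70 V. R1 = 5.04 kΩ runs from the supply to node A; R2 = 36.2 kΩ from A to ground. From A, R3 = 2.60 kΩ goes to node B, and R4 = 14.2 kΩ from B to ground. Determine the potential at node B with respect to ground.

V_B ≈ 2.76 V

The second stage (R3 + R4 = 16.80 kΩ) loads node A in parallel with R2.
R2 ‖ (R3+R4) = 11.47 kΩ.
So V_A = 4.70 × 0.6948 = 3.266 V.
V_B = V_A × 0.8452 = 2.760 V.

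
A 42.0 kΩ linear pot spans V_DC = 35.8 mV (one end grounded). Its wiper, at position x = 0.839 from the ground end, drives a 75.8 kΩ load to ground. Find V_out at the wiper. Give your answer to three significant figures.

V_out ≈ 27.9 mV

Split the track: R_lower = x·R_p = 35.24 kΩ, R_upper = (1−x)·R_p = 6.762 kΩ.
(x·R_p) ‖ R_L = 24.06 kΩ.
Loaded-divider output: V_out = 35.8 × 0.7806 = 27.94 mV.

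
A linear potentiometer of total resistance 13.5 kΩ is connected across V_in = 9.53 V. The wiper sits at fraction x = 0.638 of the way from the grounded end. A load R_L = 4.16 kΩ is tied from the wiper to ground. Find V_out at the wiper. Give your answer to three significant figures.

V_out ≈ 3.48 V

The pot divides into 4.887 kΩ above the wiper and 8.613 kΩ below.
R_L loads the lower segment: effective lower R = 2.805 kΩ.
Then V_out = V_in · 2.805/(4.887 + 2.805) = 3.475 V.
(Unloaded: V_out = x·V_in = 6.08 V.)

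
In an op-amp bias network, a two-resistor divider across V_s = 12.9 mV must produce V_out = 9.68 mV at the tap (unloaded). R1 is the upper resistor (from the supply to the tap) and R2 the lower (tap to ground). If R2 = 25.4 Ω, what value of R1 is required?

R1 ≈ 8.45 Ω

The divider ratio is R2/(R1+R2) = 9.68/12.9 = 0.7504.
R1 = R2·(1/k − 1) = 25.4 × 0.3326 = 8.449 Ω.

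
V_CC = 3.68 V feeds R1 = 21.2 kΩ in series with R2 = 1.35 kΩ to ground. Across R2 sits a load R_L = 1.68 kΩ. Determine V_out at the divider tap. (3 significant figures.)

The load sits in parallel with R2, giving an effective lower resistance R2' = R2·R_L/(R2+R_L) = 0.7485 kΩ.
Then V_out = V_CC · R2'/(R1 + R2') = 3.68 × 0.7485/21.95 = 0.1255 V.

V_out ≈ 0.125 V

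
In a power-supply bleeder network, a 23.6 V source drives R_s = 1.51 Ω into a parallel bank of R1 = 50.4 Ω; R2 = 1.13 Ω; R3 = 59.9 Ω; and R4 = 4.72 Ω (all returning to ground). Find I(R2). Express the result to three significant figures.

I ≈ 7.70 A

Parallel bank: R_p = 1/(1/50.4 + 1/1.13 + 1/59.9 + 1/4.72) = 0.8823 Ω.
V_A = 23.6 × 0.8823/2.392 = 8.704 V.
Branch current I = V_A/R2 = 8.704/1.13 = 7.703 A.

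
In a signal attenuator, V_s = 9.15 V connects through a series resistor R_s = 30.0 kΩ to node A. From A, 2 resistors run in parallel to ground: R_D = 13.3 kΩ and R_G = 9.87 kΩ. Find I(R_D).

Combine the parallel branches: R_p = (1/13.3 + 1/9.87)⁻¹ = 5.666 kΩ.
V_A = 9.15 × 5.666/35.67 = 1.453 V.
Branch current I = V_A/R_D = 1.453/13.3 = 0.1093 mA.
(Check via current divider: I_total = 0.2566 mA; share G_k/ΣG = 0.4260 → same result.)

I ≈ 0.109 mA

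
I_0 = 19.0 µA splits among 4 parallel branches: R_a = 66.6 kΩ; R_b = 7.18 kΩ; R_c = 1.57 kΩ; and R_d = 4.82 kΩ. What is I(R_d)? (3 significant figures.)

Conductances: ΣG = 1/66.6 + 1/7.18 + 1/1.57 + 1/4.82 = 0.9987 (1/kΩ).
R_d takes the fraction G_k/ΣG = 0.2075/0.9987 = 0.2077, so I = 19.0 × 0.2077 = 3.947 µA.

I ≈ 3.95 µA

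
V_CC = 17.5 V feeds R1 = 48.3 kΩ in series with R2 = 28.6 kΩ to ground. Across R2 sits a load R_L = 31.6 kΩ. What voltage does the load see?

The load sits in parallel with R2, giving an effective lower resistance R2' = R2·R_L/(R2+R_L) = 15.01 kΩ.
Then V_out = V_CC · R2'/(R1 + R2') = 17.5 × 15.01/63.31 = 4.150 V.
(Unloaded it would be 6.51 V; the load pulls it down.)

V_out ≈ 4.15 V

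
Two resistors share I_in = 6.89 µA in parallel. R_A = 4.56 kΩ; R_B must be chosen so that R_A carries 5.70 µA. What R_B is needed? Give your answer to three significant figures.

R_B ≈ 21.8 kΩ

The fraction through R_A equals R_B/(R_A+R_B).
5.70/6.89 = R_B/(R_A + R_B) → R_B = R_A · (0.8273)/(1 − 0.8273) = 4.56 × 4.790 = 21.84 kΩ.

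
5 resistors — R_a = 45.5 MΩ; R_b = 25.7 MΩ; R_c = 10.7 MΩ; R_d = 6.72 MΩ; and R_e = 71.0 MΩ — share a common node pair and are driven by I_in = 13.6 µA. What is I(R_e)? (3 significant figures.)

I ≈ 0.604 µA

Total conductance ΣG = 1/45.5 + 1/25.7 + 1/10.7 + 1/6.72 + 1/71.0 = 0.3172 (units of 1/MΩ).
R_e takes the fraction G_k/ΣG = 0.01408/0.3172 = 0.04440, so I = 13.6 × 0.04440 = 0.6038 µA.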